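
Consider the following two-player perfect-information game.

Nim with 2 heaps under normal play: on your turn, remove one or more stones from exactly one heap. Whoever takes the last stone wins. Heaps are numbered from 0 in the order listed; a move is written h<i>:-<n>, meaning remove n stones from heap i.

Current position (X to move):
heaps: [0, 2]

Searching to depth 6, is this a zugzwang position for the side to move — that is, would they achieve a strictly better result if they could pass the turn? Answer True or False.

p1 X@[(0,2)]: h1:-1[(0,1)]-1 h1:-2[(0,0)]+1*
p2 O@[(0,0)] terminal -1; root [(0,2)] d6
pass branch (O moves first from the same position):
  | p1 O@[(0,2)]: h1:-1[(0,1)]-1 h1:-2[(0,0)]+1*
  | p2 X@[(0,0)] terminal -1; root [(0,2)] d6
X moving scores +1; X passing scores -1

zugzwang((0,2), X) = False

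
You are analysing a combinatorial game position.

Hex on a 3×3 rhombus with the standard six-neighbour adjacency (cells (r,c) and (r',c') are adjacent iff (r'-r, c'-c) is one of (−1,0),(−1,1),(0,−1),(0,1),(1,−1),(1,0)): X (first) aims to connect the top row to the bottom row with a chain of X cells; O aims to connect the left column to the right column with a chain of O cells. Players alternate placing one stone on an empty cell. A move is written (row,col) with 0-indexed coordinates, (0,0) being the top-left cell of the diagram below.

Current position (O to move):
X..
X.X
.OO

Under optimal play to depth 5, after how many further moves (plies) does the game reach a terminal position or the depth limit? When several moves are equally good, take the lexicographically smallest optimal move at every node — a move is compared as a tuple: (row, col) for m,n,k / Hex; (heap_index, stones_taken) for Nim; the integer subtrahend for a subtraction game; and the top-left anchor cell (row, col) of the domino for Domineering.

[X../X.X/.OO] O move#1: (0,1):-1/XO./X.X/.OO, (0,2):-1/X.O/X.X/.OO, (1,1):-1/X../XOX/.OO, (2,0):+1/X../X.X/OOO*
[X../X.X/OOO] end (terminal -1, X#2); searched X../X.X/.OO to 5

PV length from [X../X.X/.OO]: 1 ply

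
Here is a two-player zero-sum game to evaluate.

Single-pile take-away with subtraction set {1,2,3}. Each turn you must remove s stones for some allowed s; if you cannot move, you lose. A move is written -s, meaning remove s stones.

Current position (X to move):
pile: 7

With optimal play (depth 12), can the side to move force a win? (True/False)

X winning at [7]: True

p1 X@[7]: -1[6]-1 -2[5]-1 -3[4]+1*
p2 O@[4]: -1[3]-1* -2[2]-1 -3[1]-1
p3 X@[3]: -1[2]-1 -2[1]-1 -3[0]+1*
p4 O@[0] terminal -1; root [7] d12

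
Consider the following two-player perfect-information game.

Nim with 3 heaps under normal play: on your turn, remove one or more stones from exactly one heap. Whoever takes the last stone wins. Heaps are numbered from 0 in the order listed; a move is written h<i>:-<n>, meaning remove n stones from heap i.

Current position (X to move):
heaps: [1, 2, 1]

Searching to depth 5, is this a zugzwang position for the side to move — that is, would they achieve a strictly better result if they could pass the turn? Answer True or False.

p1 X@[(1,2,1)]: h0:-1[(0,2,1)]-1 h1:-1[(1,1,1)]-1 h1:-2[(1,0,1)]+1* h2:-1[(1,2,0)]-1
p2 O@[(1,0,1)]: h0:-1[(0,0,1)]-1* h2:-1[(1,0,0)]-1
p3 X@[(0,0,1)]: h2:-1[(0,0,0)]+1*
p4 O@[(0,0,0)] terminal -1; root [(1,2,1)] d5
if X skipped the turn, O would face:
~ p1 O@[(1,2,1)]: h0:-1[(0,2,1)]-1 h1:-1[(1,1,1)]-1 h1:-2[(1,0,1)]+1* h2:-1[(1,2,0)]-1
~ p2 X@[(1,0,1)]: h0:-1[(0,0,1)]-1* h2:-1[(1,0,0)]-1
~ p3 O@[(0,0,1)]: h2:-1[(0,0,0)]+1*
~ p4 X@[(0,0,0)] terminal -1; root [(1,2,1)] d5
compare (X): move=+1 vs pass=-1

zugzwang((1,2,1), X) = False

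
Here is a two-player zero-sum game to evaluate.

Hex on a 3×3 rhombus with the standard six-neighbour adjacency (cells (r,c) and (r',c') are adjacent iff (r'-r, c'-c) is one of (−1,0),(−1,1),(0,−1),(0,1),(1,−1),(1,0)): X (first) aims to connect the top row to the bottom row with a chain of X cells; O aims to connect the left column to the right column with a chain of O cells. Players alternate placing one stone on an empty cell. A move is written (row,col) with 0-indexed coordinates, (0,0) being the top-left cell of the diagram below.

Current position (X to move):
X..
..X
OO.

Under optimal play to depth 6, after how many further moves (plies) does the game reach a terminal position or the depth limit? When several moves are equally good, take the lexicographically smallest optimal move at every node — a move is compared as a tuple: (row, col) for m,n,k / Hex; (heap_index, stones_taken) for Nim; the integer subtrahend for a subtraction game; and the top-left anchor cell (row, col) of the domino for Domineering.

[X../..X/OO.] X move#1: (0,1):-1/XX./..X/OO., (0,2):-1/X.X/..X/OO., (1,0):-1/X../X.X/OO., (1,1):-1/X../.XX/OO., (2,2):+1/X../..X/OOX*
[X../..X/OOX] O move#2: (0,1):-1/XO./..X/OOX*, (0,2):-1/X.O/..X/OOX, (1,0):-1/X../O.X/OOX, (1,1):-1/X../.OX/OOX
[XO./..X/OOX] X move#3: (0,2):+1/XOX/..X/OOX*, (1,0):+1/XO./X.X/OOX, (1,1):+1/XO./.XX/OOX
[XOX/..X/OOX] end (terminal -1, O#4); searched X../..X/OO. to 6

PV length from [X../..X/OO.]: 3 plies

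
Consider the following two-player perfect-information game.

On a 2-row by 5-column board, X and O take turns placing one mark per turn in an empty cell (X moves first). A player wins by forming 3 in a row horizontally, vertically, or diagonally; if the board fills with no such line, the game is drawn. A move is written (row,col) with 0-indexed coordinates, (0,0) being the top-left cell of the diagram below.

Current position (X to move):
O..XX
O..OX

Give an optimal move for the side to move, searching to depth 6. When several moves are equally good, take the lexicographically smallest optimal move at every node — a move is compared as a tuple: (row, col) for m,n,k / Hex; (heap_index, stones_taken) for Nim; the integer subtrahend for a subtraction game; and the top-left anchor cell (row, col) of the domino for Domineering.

[O..XX/O..OX] X move#1: (0,1):+0/OX.XX/O..OX, (0,2):+1/O.XXX/O..OX*, (1,1):+0/O..XX/OX.OX, (1,2):+0/O..XX/O.XOX
[O.XXX/O..OX] end (terminal -1, O#2); searched O..XX/O..OX to 6

X's best at [O..XX/O..OX]: (0,2)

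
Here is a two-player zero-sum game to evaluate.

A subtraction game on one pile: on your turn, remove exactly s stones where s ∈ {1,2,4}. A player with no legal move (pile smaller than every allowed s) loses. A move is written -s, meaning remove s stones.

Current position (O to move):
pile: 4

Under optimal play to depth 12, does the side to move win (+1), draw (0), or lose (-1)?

value(4, O) = +1

[4] O move#1: -1:+1/3*, -2:-1/2, -4:+1/0
[3] X move#2: -1:-1/2*, -2:-1/1
[2] O move#3: -1:-1/1, -2:+1/0*
[0] end (terminal -1, X#4); searched 4 to 12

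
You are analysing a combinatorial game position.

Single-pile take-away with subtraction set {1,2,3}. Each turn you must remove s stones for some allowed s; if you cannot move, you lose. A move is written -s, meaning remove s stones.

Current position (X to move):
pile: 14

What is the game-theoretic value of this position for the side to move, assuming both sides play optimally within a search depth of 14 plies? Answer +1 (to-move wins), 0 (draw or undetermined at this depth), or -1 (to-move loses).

value(14, X) = +1

ply 1, X at 14 | -1=-1→13; -2=+1→12*; -3=-1→11
ply 2, O at 12 | -1=-1→11*; -2=-1→10; -3=-1→9
ply 3, X at 11 | -1=-1→10; -2=-1→9; -3=+1→8*
ply 4, O at 8 | -1=-1→7*; -2=-1→6; -3=-1→5
ply 5, X at 7 | -1=-1→6; -2=-1→5; -3=+1→4*
ply 6, O at 4 | -1=-1→3*; -2=-1→2; -3=-1→1
ply 7, X at 3 | -1=-1→2; -2=-1→1; -3=+1→0*
ply 8: 0 is terminal -1 (O); from 14 depth 14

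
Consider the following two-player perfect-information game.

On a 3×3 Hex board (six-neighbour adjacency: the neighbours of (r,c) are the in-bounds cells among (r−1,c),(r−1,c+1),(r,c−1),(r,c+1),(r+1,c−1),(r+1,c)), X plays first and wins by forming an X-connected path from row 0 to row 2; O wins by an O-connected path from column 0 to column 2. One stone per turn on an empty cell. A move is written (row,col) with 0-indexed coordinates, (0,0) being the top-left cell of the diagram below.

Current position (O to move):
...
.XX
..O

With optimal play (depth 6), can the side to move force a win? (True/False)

p1 O@[.../.XX/..O]: (0,0)[O../.XX/..O]-1* (0,1)[.O./.XX/..O]-1 (0,2)[..O/.XX/..O]-1 (1,0)[.../OXX/..O]-1 (2,0)[.../.XX/O.O]-1 (2,1)[.../.XX/.OO]-1
p2 X@[O../.XX/..O]: (0,1)[OX./.XX/..O]+1* (0,2)[O.X/.XX/..O]+1 (1,0)[O../XXX/..O]+1 (2,0)[O../.XX/X.O]+1 (2,1)[O../.XX/.XO]+1
p3 O@[OX./.XX/..O]: (0,2)[OXO/.XX/..O]-1* (1,0)[OX./OXX/..O]-1 (2,0)[OX./.XX/O.O]-1 (2,1)[OX./.XX/.OO]-1
p4 X@[OXO/.XX/..O]: (1,0)[OXO/XXX/..O]+1* (2,0)[OXO/.XX/X.O]+1 (2,1)[OXO/.XX/.XO]+1
p5 O@[OXO/XXX/..O]: (2,0)[OXO/XXX/O.O]-1* (2,1)[OXO/XXX/.OO]-1
p6 X@[OXO/XXX/O.O]: (2,1)[OXO/XXX/OXO]+1*
p7 O@[OXO/XXX/OXO] terminal -1; root [.../.XX/..O] d6

O winning at [.../.XX/..O]: False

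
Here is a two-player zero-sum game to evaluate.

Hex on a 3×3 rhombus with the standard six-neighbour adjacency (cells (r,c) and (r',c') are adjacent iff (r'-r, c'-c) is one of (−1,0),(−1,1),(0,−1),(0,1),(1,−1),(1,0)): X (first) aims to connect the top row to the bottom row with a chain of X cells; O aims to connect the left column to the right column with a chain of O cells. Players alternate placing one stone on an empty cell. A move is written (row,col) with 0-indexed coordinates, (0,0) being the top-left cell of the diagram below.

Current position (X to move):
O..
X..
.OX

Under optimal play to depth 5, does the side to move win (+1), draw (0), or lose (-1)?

value(O../X../.OX, X) = +1

[O../X../.OX] X move#1: (0,1):+1/OX./X../.OX*, (0,2):+1/O.X/X../.OX, (1,1):+1/O../XX./.OX, (1,2):+1/O../X.X/.OX, (2,0):+1/O../X../XOX
[OX./X../.OX] O move#2: (0,2):-1/OXO/X../.OX*, (1,1):-1/OX./XO./.OX, (1,2):-1/OX./X.O/.OX, (2,0):-1/OX./X../OOX
[OXO/X../.OX] X move#3: (1,1):+1/OXO/XX./.OX*, (1,2):+1/OXO/X.X/.OX, (2,0):+1/OXO/X../XOX
[OXO/XX./.OX] O move#4: (1,2):-1/OXO/XXO/.OX*, (2,0):-1/OXO/XX./OOX
[OXO/XXO/.OX] X move#5: (2,0):+1/OXO/XXO/XOX*
[OXO/XXO/XOX] end (terminal -1, O#6); searched O../X../.OX to 5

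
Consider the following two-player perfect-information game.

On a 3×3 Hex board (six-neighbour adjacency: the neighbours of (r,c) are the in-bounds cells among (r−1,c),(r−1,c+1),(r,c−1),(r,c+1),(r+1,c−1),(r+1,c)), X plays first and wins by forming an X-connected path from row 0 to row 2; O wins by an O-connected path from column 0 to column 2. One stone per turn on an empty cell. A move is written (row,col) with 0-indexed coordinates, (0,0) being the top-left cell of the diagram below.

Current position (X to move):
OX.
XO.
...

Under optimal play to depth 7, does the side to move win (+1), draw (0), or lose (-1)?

value(OX./XO./..., X) = +1

ply 1, X at OX./XO./... | (0,2)=+1→OXX/XO./...*; (1,2)=+1→OX./XOX/...; (2,0)=+1→OX./XO./X..; (2,1)=-1→OX./XO./.X.; (2,2)=-1→OX./XO./..X
ply 2, O at OXX/XO./... | (1,2)=-1→OXX/XOO/...*; (2,0)=-1→OXX/XO./O..; (2,1)=-1→OXX/XO./.O.; (2,2)=-1→OXX/XO./..O
ply 3, X at OXX/XOO/... | (2,0)=+1→OXX/XOO/X..*; (2,1)=-1→OXX/XOO/.X.; (2,2)=-1→OXX/XOO/..X
ply 4: OXX/XOO/X.. is terminal -1 (O); from OX./XO./... depth 7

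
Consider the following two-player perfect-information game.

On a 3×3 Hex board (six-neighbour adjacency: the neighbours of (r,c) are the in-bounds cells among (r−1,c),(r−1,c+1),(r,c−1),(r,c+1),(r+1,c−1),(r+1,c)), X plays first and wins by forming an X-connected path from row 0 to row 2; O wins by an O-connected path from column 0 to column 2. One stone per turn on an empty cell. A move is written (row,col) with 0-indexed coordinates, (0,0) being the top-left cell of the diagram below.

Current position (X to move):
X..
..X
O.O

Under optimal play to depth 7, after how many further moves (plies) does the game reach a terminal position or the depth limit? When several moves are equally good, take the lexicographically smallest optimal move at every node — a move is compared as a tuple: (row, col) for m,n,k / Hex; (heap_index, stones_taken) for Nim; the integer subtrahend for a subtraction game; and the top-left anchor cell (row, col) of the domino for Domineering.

PV length from [X../..X/O.O]: 3 plies

p1 X@[X../..X/O.O]: (0,1)[XX./..X/O.O]-1 (0,2)[X.X/..X/O.O]-1 (1,0)[X../X.X/O.O]-1 (1,1)[X../.XX/O.O]-1 (2,1)[X../..X/OXO]+1*
p2 O@[X../..X/OXO]: (0,1)[XO./..X/OXO]-1* (0,2)[X.O/..X/OXO]-1 (1,0)[X../O.X/OXO]-1 (1,1)[X../.OX/OXO]-1
p3 X@[XO./..X/OXO]: (0,2)[XOX/..X/OXO]+1* (1,0)[XO./X.X/OXO]+1 (1,1)[XO./.XX/OXO]+1
p4 O@[XOX/..X/OXO] terminal -1; root [X../..X/O.O] d7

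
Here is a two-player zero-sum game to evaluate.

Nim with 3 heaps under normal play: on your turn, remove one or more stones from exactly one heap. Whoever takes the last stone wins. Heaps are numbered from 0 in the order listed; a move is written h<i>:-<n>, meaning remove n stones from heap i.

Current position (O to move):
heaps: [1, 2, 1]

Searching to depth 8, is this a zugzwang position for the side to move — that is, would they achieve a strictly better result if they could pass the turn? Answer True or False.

ply 1, O at (1,2,1) | h0:-1=-1→(0,2,1); h1:-1=-1→(1,1,1); h1:-2=+1→(1,0,1)*; h2:-1=-1→(1,2,0)
ply 2, X at (1,0,1) | h0:-1=-1→(0,0,1)*; h2:-1=-1→(1,0,0)
ply 3, O at (0,0,1) | h2:-1=+1→(0,0,0)*
ply 4: (0,0,0) is terminal -1 (X); from (1,2,1) depth 8
suppose O passes — search the same position with X to move:
pass> ply 1, X at (1,2,1) | h0:-1=-1→(0,2,1); h1:-1=-1→(1,1,1); h1:-2=+1→(1,0,1)*; h2:-1=-1→(1,2,0)
pass> ply 2, O at (1,0,1) | h0:-1=-1→(0,0,1)*; h2:-1=-1→(1,0,0)
pass> ply 3, X at (0,0,1) | h2:-1=+1→(0,0,0)*
pass> ply 4: (0,0,0) is terminal -1 (O); from (1,2,1) depth 8
for O: play +1, pass -1

zugzwang((1,2,1), O) = False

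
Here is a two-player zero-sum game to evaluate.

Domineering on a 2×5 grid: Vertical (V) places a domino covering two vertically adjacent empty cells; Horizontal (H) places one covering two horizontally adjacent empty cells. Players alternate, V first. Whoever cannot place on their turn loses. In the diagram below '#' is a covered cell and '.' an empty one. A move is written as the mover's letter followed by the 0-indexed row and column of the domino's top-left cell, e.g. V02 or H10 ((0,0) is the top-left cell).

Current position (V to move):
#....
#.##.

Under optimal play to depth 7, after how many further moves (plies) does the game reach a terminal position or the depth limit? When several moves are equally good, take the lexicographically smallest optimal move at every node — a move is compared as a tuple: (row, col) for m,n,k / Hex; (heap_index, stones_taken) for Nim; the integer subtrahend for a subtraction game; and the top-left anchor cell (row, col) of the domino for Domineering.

PV length from [#..../#.##.]: 2 plies

ply 1, V at #..../#.##. | V01=-1→##.../####.*; V04=-1→#...#/#.###
ply 2, H at ##.../####. | H02=-1→####./####.; H03=+1→##.##/####.*
ply 3: ##.##/####. is terminal -1 (V); from #..../#.##. depth 7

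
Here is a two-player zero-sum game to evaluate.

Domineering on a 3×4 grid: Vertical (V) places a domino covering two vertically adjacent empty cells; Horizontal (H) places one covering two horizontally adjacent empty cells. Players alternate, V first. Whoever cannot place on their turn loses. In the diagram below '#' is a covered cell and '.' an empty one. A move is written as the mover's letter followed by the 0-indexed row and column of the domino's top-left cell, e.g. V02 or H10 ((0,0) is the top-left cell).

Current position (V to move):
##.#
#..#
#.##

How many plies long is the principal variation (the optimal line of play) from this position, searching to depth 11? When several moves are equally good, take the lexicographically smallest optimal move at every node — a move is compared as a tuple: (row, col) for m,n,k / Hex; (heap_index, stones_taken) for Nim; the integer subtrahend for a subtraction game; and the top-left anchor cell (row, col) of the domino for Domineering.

PV length from [##.#/#..#/#.##]: 1 ply

p1 V@[##.#/#..#/#.##]: V02[####/#.##/#.##]+1* V11[##.#/##.#/####]+1
p2 H@[####/#.##/#.##] terminal -1; root [##.#/#..#/#.##] d11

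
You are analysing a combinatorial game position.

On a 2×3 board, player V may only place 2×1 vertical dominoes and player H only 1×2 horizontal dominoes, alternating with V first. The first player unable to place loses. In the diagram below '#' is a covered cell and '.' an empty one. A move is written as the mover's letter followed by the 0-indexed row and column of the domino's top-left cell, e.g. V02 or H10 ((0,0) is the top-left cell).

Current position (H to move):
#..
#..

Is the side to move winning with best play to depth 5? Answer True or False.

H winning at [#../#..]: True

ply 1, H at #../#.. | H01=+1→###/#..*; H11=+1→#../###
ply 2: ###/#.. is terminal -1 (V); from #../#.. depth 5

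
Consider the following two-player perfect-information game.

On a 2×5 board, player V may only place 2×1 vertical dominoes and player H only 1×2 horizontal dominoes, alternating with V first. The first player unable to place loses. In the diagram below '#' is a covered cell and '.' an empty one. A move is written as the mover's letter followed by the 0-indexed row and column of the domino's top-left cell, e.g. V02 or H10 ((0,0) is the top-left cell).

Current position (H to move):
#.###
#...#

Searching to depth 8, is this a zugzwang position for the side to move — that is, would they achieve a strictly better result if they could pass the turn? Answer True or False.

p1 H@[#.###/#...#]: H11[#.###/###.#]+1* H12[#.###/#.###]-1
p2 V@[#.###/###.#] terminal -1; root [#.###/#...#] d8
pass branch (V moves first from the same position):
  | p1 V@[#.###/#...#]: V01[#####/##..#]-1*
  | p2 H@[#####/##..#]: H12[#####/#####]+1*
  | p3 V@[#####/#####] terminal -1; root [#.###/#...#] d8
H moving scores +1; H passing scores +1

zugzwang(#.###/#...#, H) = False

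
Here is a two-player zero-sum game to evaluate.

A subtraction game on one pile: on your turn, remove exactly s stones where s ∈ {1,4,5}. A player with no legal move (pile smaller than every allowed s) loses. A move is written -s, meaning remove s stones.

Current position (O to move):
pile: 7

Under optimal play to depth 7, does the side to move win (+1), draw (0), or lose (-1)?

p1 O@[7]: -1[6]-1 -4[3]-1 -5[2]+1*
p2 X@[2]: -1[1]-1*
p3 O@[1]: -1[0]+1*
p4 X@[0] terminal -1; root [7] d7

value(7, O) = +1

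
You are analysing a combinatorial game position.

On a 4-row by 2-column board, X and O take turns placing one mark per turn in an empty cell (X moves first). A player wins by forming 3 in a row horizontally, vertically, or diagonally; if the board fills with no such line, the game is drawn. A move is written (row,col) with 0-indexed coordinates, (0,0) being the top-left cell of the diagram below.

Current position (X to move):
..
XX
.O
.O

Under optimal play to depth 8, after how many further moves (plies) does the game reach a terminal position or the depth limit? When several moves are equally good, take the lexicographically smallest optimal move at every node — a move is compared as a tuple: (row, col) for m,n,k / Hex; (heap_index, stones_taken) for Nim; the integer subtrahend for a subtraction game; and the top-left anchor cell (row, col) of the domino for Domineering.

ply 1, X at ../XX/.O/.O | (0,0)=+0→X./XX/.O/.O; (0,1)=+0→.X/XX/.O/.O; (2,0)=+1→../XX/XO/.O*; (3,0)=+0→../XX/.O/XO
ply 2, O at ../XX/XO/.O | (0,0)=-1→O./XX/XO/.O*; (0,1)=-1→.O/XX/XO/.O; (3,0)=-1→../XX/XO/OO
ply 3, X at O./XX/XO/.O | (0,1)=+0→OX/XX/XO/.O; (3,0)=+1→O./XX/XO/XO*
ply 4: O./XX/XO/XO is terminal -1 (O); from ../XX/.O/.O depth 8

PV length from [../XX/.O/.O]: 3 plies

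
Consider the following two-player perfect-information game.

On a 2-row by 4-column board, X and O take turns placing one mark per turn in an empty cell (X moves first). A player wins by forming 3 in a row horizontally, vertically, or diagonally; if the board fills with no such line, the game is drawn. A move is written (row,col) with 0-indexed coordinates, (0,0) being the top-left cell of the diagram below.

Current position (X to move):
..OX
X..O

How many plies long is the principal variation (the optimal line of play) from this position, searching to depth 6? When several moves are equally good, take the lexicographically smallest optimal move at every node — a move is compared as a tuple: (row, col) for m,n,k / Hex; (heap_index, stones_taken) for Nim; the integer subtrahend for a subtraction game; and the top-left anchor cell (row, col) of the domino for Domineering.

PV length from [..OX/X..O]: 4 plies

ply 1, X at ..OX/X..O | (0,0)=+0→X.OX/X..O*; (0,1)=+0→.XOX/X..O; (1,1)=+0→..OX/XX.O; (1,2)=+0→..OX/X.XO
ply 2, O at X.OX/X..O | (0,1)=+0→XOOX/X..O*; (1,1)=+0→X.OX/XO.O; (1,2)=+0→X.OX/X.OO
ply 3, X at XOOX/X..O | (1,1)=+0→XOOX/XX.O*; (1,2)=+0→XOOX/X.XO
ply 4, O at XOOX/XX.O | (1,2)=+0→XOOX/XXOO*
ply 5: XOOX/XXOO is terminal +0 (X); from ..OX/X..O depth 6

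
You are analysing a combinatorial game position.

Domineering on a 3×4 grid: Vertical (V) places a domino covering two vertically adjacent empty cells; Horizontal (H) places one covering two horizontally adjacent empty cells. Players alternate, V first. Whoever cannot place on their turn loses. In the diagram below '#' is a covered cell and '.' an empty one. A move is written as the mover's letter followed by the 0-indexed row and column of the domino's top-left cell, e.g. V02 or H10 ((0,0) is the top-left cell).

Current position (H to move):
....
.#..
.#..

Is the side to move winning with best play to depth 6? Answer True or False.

[..../.#../.#..] H move#1: H00:-1/##../.#../.#.., H01:-1/.##./.#../.#.., H02:-1/..##/.#../.#.., H12:+1/..../.###/.#..*, H22:-1/..../.#../.###
[..../.###/.#..] V move#2: V00:-1/#.../####/.#..*, V10:-1/..../####/##..
[#.../####/.#..] H move#3: H01:+1/###./####/.#..*, H02:+1/#.##/####/.#.., H22:+1/#.../####/.###
[###./####/.#..] end (terminal -1, V#4); searched ..../.#../.#.. to 6

H winning at [..../.#../.#..]: True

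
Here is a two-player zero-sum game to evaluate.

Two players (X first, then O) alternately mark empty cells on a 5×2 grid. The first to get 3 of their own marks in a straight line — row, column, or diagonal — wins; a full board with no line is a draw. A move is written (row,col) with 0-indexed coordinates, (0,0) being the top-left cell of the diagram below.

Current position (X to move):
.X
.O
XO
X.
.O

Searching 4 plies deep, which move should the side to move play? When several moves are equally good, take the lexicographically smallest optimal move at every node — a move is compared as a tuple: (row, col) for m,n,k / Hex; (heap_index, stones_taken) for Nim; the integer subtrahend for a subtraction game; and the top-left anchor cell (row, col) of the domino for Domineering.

p1 X@[.X/.O/XO/X./.O]: (0,0)[XX/.O/XO/X./.O]-1 (1,0)[.X/XO/XO/X./.O]+1* (3,1)[.X/.O/XO/XX/.O]+1 (4,0)[.X/.O/XO/X./XO]+1
p2 O@[.X/XO/XO/X./.O] terminal -1; root [.X/.O/XO/X./.O] d4

X's best at [.X/.O/XO/X./.O]: (1,0)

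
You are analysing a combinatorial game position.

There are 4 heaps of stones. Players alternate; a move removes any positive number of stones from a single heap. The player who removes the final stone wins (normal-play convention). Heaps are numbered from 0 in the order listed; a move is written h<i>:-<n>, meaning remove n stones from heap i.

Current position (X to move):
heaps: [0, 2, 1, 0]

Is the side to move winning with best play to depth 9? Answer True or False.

X winning at [(0,2,1,0)]: True

ply 1, X at (0,2,1,0) | h1:-1=+1→(0,1,1,0)*; h1:-2=-1→(0,0,1,0); h2:-1=-1→(0,2,0,0)
ply 2, O at (0,1,1,0) | h1:-1=-1→(0,0,1,0)*; h2:-1=-1→(0,1,0,0)
ply 3, X at (0,0,1,0) | h2:-1=+1→(0,0,0,0)*
ply 4: (0,0,0,0) is terminal -1 (O); from (0,2,1,0) depth 9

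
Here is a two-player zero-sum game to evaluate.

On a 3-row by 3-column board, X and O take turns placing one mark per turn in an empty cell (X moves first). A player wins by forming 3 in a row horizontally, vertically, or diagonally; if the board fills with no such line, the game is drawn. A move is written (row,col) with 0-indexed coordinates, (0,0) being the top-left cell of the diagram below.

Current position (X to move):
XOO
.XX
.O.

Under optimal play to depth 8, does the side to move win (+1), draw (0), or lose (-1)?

value(XOO/.XX/.O., X) = +1

[XOO/.XX/.O.] X move#1: (1,0):+1/XOO/XXX/.O.*, (2,0):+1/XOO/.XX/XO., (2,2):+1/XOO/.XX/.OX
[XOO/XXX/.O.] end (terminal -1, O#2); searched XOO/.XX/.O. to 8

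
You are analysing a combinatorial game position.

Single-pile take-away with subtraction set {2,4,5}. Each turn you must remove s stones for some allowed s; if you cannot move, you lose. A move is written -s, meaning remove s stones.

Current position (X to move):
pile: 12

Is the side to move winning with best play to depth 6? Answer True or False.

X winning at [12]: True

p1 X@[12]: -2[10]-1 -4[8]+1* -5[7]+1
p2 O@[8]: -2[6]-1* -4[4]-1 -5[3]-1
p3 X@[6]: -2[4]-1 -4[2]-1 -5[1]+1*
p4 O@[1] terminal -1; root [12] d6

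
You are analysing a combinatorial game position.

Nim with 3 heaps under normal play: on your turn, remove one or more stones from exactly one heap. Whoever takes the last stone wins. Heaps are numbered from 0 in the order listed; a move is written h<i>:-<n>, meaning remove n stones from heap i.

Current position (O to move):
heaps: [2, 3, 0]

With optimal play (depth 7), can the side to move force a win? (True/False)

O winning at [(2,3,0)]: True

ply 1, O at (2,3,0) | h0:-1=-1→(1,3,0); h0:-2=-1→(0,3,0); h1:-1=+1→(2,2,0)*; h1:-2=-1→(2,1,0); h1:-3=-1→(2,0,0)
ply 2, X at (2,2,0) | h0:-1=-1→(1,2,0)*; h0:-2=-1→(0,2,0); h1:-1=-1→(2,1,0); h1:-2=-1→(2,0,0)
ply 3, O at (1,2,0) | h0:-1=-1→(0,2,0); h1:-1=+1→(1,1,0)*; h1:-2=-1→(1,0,0)
ply 4, X at (1,1,0) | h0:-1=-1→(0,1,0)*; h1:-1=-1→(1,0,0)
ply 5, O at (0,1,0) | h1:-1=+1→(0,0,0)*
ply 6: (0,0,0) is terminal -1 (X); from (2,3,0) depth 7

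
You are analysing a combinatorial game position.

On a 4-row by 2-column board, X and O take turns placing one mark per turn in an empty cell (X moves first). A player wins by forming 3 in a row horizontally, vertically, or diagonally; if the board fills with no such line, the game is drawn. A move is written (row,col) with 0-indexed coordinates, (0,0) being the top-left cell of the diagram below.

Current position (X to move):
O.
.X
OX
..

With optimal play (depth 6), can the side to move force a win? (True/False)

X winning at [O./.X/OX/..]: True

ply 1, X at O./.X/OX/.. | (0,1)=+1→OX/.X/OX/..*; (1,0)=+1→O./XX/OX/..; (3,0)=-1→O./.X/OX/X.; (3,1)=+1→O./.X/OX/.X
ply 2: OX/.X/OX/.. is terminal -1 (O); from O./.X/OX/.. depth 6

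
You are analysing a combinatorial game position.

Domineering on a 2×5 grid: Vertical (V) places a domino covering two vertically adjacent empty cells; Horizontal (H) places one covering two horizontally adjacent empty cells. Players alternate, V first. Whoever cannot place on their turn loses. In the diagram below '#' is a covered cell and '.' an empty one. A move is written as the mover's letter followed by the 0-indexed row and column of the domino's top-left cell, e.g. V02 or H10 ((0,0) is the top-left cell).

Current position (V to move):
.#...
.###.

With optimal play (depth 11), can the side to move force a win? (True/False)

ply 1, V at .#.../.###. | V00=-1→##.../####.; V04=+1→.#..#/.####*
ply 2, H at .#..#/.#### | H02=-1→.####/.####*
ply 3, V at .####/.#### | V00=+1→#####/#####*
ply 4: #####/##### is terminal -1 (H); from .#.../.###. depth 11

V winning at [.#.../.###.]: True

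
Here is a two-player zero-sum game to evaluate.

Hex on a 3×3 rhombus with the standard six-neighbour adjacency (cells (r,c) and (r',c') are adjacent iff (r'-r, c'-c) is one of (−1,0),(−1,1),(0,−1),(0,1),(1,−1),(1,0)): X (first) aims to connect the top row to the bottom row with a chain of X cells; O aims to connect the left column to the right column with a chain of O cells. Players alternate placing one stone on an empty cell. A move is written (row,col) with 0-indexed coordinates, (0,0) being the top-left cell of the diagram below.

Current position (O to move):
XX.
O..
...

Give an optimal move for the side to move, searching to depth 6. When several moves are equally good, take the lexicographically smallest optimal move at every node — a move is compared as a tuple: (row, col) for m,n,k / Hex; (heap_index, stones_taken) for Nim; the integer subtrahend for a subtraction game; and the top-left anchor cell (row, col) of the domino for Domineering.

[XX./O../...] O move#1: (0,2):-1/XXO/O../..., (1,1):+1/XX./OO./...*, (1,2):-1/XX./O.O/..., (2,0):-1/XX./O../O.., (2,1):+1/XX./O../.O., (2,2):-1/XX./O../..O
[XX./OO./...] X move#2: (0,2):-1/XXX/OO./...*, (1,2):-1/XX./OOX/..., (2,0):-1/XX./OO./X.., (2,1):-1/XX./OO./.X., (2,2):-1/XX./OO./..X
[XXX/OO./...] O move#3: (1,2):+1/XXX/OOO/...*, (2,0):-1/XXX/OO./O.., (2,1):+1/XXX/OO./.O., (2,2):+1/XXX/OO./..O
[XXX/OOO/...] end (terminal -1, X#4); searched XX./O../... to 6

O's best at [XX./O../...]: (1,1)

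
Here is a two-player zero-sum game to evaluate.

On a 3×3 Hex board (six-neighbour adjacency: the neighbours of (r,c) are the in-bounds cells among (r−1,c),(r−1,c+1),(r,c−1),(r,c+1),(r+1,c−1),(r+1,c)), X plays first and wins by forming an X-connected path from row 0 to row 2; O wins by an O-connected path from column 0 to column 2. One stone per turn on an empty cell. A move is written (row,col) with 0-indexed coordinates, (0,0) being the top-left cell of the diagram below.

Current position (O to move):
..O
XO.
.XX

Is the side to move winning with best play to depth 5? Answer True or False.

[..O/XO./.XX] O move#1: (0,0):+1/O.O/XO./.XX*, (0,1):+1/.OO/XO./.XX, (1,2):-1/..O/XOO/.XX, (2,0):+1/..O/XO./OXX
[O.O/XO./.XX] X move#2: (0,1):-1/OXO/XO./.XX*, (1,2):-1/O.O/XOX/.XX, (2,0):-1/O.O/XO./XXX
[OXO/XO./.XX] O move#3: (1,2):-1/OXO/XOO/.XX, (2,0):+1/OXO/XO./OXX*
[OXO/XO./OXX] end (terminal -1, X#4); searched ..O/XO./.XX to 5

O winning at [..O/XO./.XX]: True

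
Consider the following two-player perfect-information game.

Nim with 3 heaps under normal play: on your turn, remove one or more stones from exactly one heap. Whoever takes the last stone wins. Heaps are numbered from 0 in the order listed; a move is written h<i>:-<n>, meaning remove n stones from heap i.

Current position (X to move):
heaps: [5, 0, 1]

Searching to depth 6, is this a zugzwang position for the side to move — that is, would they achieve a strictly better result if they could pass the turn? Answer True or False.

zugzwang((5,0,1), X) = False

p1 X@[(5,0,1)]: h0:-1[(4,0,1)]-1 h0:-2[(3,0,1)]-1 h0:-3[(2,0,1)]-1 h0:-4[(1,0,1)]+1* h0:-5[(0,0,1)]-1 h2:-1[(5,0,0)]-1
p2 O@[(1,0,1)]: h0:-1[(0,0,1)]-1* h2:-1[(1,0,0)]-1
p3 X@[(0,0,1)]: h2:-1[(0,0,0)]+1*
p4 O@[(0,0,0)] terminal -1; root [(5,0,1)] d6
pass branch (O moves first from the same position):
  | p1 O@[(5,0,1)]: h0:-1[(4,0,1)]-1 h0:-2[(3,0,1)]-1 h0:-3[(2,0,1)]-1 h0:-4[(1,0,1)]+1* h0:-5[(0,0,1)]-1 h2:-1[(5,0,0)]-1
  | p2 X@[(1,0,1)]: h0:-1[(0,0,1)]-1* h2:-1[(1,0,0)]-1
  | p3 O@[(0,0,1)]: h2:-1[(0,0,0)]+1*
  | p4 X@[(0,0,0)] terminal -1; root [(5,0,1)] d6
X moving scores +1; X passing scores -1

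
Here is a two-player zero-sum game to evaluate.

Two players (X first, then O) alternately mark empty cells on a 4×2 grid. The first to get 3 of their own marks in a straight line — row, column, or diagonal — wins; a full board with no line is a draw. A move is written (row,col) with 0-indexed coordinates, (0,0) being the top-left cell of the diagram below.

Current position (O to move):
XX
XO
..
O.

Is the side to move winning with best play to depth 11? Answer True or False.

p1 O@[XX/XO/../O.]: (2,0)[XX/XO/O./O.]+0* (2,1)[XX/XO/.O/O.]-1 (3,1)[XX/XO/../OO]-1
p2 X@[XX/XO/O./O.]: (2,1)[XX/XO/OX/O.]+0* (3,1)[XX/XO/O./OX]+0
p3 O@[XX/XO/OX/O.]: (3,1)[XX/XO/OX/OO]+0*
p4 X@[XX/XO/OX/OO] terminal +0; root [XX/XO/../O.] d11

O winning at [XX/XO/../O.]: False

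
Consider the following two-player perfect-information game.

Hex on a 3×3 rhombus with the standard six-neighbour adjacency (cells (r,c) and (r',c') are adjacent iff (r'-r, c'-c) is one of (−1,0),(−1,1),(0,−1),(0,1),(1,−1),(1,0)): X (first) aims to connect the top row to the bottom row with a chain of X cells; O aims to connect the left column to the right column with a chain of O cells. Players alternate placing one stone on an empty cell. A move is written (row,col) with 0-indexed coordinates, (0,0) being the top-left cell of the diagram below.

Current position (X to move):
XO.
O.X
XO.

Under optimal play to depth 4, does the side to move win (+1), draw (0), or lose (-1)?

[XO./O.X/XO.] X move#1: (0,2):+1/XOX/O.X/XO.*, (1,1):-1/XO./OXX/XO., (2,2):-1/XO./O.X/XOX
[XOX/O.X/XO.] O move#2: (1,1):-1/XOX/OOX/XO.*, (2,2):-1/XOX/O.X/XOO
[XOX/OOX/XO.] X move#3: (2,2):+1/XOX/OOX/XOX*
[XOX/OOX/XOX] end (terminal -1, O#4); searched XO./O.X/XO. to 4

value(XO./O.X/XO., X) = +1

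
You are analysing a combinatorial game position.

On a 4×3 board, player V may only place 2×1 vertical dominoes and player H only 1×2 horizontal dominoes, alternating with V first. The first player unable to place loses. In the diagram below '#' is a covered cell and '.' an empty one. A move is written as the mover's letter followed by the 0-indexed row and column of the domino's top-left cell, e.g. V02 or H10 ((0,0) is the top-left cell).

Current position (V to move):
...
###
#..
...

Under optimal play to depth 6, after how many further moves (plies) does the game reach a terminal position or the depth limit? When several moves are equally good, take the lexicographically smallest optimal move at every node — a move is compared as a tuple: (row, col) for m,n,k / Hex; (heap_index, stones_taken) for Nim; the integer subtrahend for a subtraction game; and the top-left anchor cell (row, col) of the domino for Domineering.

[.../###/#../...] V move#1: V21:+1/.../###/##./.#.*, V22:-1/.../###/#.#/..#
[.../###/##./.#.] H move#2: H00:-1/##./###/##./.#.*, H01:-1/.##/###/##./.#.
[##./###/##./.#.] V move#3: V22:+1/##./###/###/.##*
[##./###/###/.##] end (terminal -1, H#4); searched .../###/#../... to 6

PV length from [.../###/#../...]: 3 plies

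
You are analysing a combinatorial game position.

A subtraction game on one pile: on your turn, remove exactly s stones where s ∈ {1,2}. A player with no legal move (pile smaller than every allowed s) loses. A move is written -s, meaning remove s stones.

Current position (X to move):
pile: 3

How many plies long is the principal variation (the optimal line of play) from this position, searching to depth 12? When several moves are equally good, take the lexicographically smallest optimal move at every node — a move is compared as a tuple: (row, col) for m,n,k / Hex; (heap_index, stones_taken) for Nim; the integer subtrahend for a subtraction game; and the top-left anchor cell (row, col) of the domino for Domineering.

[3] X move#1: -1:-1/2*, -2:-1/1
[2] O move#2: -1:-1/1, -2:+1/0*
[0] end (terminal -1, X#3); searched 3 to 12

PV length from [3]: 2 plies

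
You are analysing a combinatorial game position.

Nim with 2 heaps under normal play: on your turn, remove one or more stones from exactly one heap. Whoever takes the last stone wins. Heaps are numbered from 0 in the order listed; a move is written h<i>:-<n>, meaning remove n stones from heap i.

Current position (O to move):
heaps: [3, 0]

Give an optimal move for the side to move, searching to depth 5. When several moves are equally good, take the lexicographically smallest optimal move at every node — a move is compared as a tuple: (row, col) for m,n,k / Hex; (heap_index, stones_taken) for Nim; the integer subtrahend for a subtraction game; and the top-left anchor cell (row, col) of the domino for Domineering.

O's best at [(3,0)]: h0:-3

p1 O@[(3,0)]: h0:-1[(2,0)]-1 h0:-2[(1,0)]-1 h0:-3[(0,0)]+1*
p2 X@[(0,0)] terminal -1; root [(3,0)] d5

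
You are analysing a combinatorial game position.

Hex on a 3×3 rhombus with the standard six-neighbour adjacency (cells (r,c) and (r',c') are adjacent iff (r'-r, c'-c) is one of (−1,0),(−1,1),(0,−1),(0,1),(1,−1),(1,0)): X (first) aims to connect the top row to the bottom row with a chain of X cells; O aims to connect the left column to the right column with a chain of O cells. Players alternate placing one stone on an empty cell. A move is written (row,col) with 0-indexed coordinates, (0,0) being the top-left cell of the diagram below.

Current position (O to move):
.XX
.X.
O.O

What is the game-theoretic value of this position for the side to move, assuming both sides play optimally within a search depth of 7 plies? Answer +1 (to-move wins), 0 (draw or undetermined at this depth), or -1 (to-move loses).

value(.XX/.X./O.O, O) = +1

p1 O@[.XX/.X./O.O]: (0,0)[OXX/.X./O.O]-1 (1,0)[.XX/OX./O.O]-1 (1,2)[.XX/.XO/O.O]-1 (2,1)[.XX/.X./OOO]+1*
p2 X@[.XX/.X./OOO] terminal -1; root [.XX/.X./O.O] d7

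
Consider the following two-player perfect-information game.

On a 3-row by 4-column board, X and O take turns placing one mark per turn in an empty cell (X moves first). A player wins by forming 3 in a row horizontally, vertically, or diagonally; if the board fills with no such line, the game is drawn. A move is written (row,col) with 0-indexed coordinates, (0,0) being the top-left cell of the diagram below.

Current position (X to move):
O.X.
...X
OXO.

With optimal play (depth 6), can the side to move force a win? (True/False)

[O.X./...X/OXO.] X move#1: (0,1):-1/OXX./...X/OXO.*, (0,3):-1/O.XX/...X/OXO., (1,0):-1/O.X./X..X/OXO., (1,1):-1/O.X./.X.X/OXO., (1,2):-1/O.X./..XX/OXO., (2,3):-1/O.X./...X/OXOX
[OXX./...X/OXO.] O move#2: (0,3):-1/OXXO/...X/OXO., (1,0):+1/OXX./O..X/OXO.*, (1,1):+1/OXX./.O.X/OXO., (1,2):-1/OXX./..OX/OXO., (2,3):-1/OXX./...X/OXOO
[OXX./O..X/OXO.] end (terminal -1, X#3); searched O.X./...X/OXO. to 6

X winning at [O.X./...X/OXO.]: False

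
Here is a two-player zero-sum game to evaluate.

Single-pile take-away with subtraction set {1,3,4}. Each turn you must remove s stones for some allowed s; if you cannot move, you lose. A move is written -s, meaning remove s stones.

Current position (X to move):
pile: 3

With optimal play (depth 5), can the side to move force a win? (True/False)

[3] X move#1: -1:+1/2*, -3:+1/0
[2] O move#2: -1:-1/1*
[1] X move#3: -1:+1/0*
[0] end (terminal -1, O#4); searched 3 to 5

X winning at [3]: True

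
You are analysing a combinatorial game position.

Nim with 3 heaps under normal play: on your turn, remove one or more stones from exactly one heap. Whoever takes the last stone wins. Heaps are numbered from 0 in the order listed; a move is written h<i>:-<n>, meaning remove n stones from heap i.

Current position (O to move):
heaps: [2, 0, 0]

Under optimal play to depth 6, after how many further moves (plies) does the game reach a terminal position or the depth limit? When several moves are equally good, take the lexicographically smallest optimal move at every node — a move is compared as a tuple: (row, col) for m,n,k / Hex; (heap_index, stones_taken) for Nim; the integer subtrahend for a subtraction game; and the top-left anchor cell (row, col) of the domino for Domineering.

p1 O@[(2,0,0)]: h0:-1[(1,0,0)]-1 h0:-2[(0,0,0)]+1*
p2 X@[(0,0,0)] terminal -1; root [(2,0,0)] d6

PV length from [(2,0,0)]: 1 ply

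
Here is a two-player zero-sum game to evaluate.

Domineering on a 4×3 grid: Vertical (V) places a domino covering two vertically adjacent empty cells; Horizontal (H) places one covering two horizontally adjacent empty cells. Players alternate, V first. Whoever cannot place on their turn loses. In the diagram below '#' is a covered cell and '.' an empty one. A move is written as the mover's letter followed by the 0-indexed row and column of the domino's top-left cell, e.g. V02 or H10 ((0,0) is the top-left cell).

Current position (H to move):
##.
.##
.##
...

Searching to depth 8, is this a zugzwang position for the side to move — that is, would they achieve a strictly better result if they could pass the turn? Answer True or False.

zugzwang(##./.##/.##/..., H) = True

p1 H@[##./.##/.##/...]: H30[##./.##/.##/##.]-1* H31[##./.##/.##/.##]-1
p2 V@[##./.##/.##/##.]: V10[##./###/###/##.]+1*
p3 H@[##./###/###/##.] terminal -1; root [##./.##/.##/...] d8
pass branch (V moves first from the same position):
  | p1 V@[##./.##/.##/...]: V10[##./###/###/...]-1* V20[##./.##/###/#..]-1
  | p2 H@[##./###/###/...]: H30[##./###/###/##.]+1* H31[##./###/###/.##]+1
  | p3 V@[##./###/###/##.] terminal -1; root [##./.##/.##/...] d8
H moving scores -1; H passing scores +1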